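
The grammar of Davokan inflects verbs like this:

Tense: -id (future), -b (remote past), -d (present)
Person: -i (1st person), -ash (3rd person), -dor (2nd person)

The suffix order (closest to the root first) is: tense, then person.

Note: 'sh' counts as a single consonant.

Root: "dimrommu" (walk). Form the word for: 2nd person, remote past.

dimrommubdor

Attach tense remote past -b → dimrommub.
Attach person 2nd person -dor → dimrommubdor.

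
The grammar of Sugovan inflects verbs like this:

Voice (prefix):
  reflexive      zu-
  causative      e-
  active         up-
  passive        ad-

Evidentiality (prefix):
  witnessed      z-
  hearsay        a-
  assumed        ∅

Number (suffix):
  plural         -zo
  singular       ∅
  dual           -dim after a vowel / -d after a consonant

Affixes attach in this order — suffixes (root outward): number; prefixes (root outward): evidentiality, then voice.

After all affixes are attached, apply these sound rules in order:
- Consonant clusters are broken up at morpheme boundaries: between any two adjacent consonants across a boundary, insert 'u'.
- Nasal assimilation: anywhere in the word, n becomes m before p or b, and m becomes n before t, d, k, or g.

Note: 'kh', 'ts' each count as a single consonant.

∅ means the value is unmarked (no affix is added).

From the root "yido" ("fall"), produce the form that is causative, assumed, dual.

Attach number dual -dim (after vowel 'o') → yidodim.
evidentiality = assumed: zero marking, form stays yidodim.
Attach voice causative e- → eyidodim.
Epenthesis: no change.
Nasal assimilation: no change.

eyidodim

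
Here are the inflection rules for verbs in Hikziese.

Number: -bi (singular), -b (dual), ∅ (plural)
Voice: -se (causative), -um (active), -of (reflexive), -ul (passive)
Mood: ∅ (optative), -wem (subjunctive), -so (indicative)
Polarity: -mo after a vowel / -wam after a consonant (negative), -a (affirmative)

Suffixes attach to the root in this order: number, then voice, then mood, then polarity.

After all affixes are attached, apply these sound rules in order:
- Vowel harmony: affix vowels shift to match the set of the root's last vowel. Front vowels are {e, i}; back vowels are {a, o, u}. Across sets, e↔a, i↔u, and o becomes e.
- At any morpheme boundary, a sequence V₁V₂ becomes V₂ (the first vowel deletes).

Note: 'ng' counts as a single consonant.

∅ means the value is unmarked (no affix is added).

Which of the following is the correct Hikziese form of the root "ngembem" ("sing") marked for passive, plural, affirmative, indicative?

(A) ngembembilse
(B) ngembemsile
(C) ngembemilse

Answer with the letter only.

C

number = plural: zero marking, form stays ngembem.
Attach voice passive -ul → ngembemul.
Attach mood indicative -so → ngembemulso.
Attach polarity affirmative -a → ngembemulsoa.
Apply vowel harmony: ngembemulsoa → ngembemilsee.
Apply vowel deletion: ngembemilsee → ngembemilse.
So the correct form is ngembemilse, option (C).
(A) ngembembilse is wrong: it uses dual instead of plural for number.
(B) ngembemsile is wrong: it has the affixes in the wrong order.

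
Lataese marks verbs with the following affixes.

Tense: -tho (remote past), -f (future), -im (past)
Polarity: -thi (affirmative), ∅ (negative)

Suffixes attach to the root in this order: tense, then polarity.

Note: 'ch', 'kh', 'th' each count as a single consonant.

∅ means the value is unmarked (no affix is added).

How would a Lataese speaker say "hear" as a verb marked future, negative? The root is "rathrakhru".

rathrakhruf

Attach tense future -f → rathrakhruf.
polarity = negative: zero marking, form stays rathrakhruf.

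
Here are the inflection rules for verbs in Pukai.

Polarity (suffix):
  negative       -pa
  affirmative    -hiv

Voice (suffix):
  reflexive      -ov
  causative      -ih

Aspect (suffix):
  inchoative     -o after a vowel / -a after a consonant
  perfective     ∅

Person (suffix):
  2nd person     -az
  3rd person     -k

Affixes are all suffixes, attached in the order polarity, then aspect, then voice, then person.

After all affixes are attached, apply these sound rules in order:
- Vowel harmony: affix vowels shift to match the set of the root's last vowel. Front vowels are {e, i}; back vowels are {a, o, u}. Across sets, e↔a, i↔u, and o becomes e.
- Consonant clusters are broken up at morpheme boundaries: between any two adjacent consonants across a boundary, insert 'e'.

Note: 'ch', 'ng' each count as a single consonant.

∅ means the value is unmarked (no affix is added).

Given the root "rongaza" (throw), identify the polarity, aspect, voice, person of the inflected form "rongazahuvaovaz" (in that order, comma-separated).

affirmative, inchoative, reflexive, 2nd person

Segment: rongaza-hiv-a-ov-az.
polarity: -hiv → affirmative.
aspect: -o/a → inchoative.
voice: -ov → reflexive.
person: -az → 2nd person.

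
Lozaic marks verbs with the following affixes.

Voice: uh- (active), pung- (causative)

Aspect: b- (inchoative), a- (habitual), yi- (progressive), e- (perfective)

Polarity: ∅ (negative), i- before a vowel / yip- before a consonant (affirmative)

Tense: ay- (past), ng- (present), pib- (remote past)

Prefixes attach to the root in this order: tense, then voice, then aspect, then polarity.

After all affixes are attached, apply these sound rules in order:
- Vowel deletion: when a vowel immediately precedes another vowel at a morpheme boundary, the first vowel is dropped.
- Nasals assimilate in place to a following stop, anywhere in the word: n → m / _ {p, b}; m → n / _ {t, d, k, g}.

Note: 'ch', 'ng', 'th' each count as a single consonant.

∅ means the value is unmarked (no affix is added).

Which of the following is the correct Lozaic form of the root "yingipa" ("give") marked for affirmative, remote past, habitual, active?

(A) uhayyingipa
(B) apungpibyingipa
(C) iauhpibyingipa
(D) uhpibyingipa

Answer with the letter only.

Attach tense remote past pib- → pibyingipa.
Attach voice active uh- → uhpibyingipa.
Attach aspect habitual a- → auhpibyingipa.
Attach polarity affirmative i- (before vowel 'a') → iauhpibyingipa.
Apply vowel deletion: iauhpibyingipa → uhpibyingipa.
Nasal assimilation: no change.
So the correct form is uhpibyingipa, option (D).
(A) uhayyingipa is wrong: it uses past instead of remote past for tense.
(B) apungpibyingipa is wrong: it uses causative instead of active for voice.
(C) iauhpibyingipa is wrong: it fails to apply the sound rule(s).

D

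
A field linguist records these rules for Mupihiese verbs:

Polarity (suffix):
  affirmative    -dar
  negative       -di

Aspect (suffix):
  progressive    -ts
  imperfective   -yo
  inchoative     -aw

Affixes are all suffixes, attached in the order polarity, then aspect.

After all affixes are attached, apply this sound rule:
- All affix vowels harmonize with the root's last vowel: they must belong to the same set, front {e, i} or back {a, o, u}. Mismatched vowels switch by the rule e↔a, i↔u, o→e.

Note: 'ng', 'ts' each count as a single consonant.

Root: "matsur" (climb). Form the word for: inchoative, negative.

Attach polarity negative -di → matsurdi.
Attach aspect inchoative -aw → matsurdiaw.
Apply vowel harmony: matsurdiaw → matsurduaw.

matsurduaw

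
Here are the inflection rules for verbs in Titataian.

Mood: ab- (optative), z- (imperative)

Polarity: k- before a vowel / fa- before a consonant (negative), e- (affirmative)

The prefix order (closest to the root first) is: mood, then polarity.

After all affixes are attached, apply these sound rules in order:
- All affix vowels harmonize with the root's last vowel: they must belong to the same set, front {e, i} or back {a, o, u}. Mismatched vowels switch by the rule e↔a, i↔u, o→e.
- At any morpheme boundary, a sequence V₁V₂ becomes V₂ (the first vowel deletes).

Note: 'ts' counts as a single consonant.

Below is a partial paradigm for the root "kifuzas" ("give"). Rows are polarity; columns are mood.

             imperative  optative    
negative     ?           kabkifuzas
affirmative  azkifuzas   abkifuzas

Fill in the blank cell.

fazkifuzas

Attach mood imperative z- → zkifuzas.
Attach polarity negative fa- (before consonant 'z') → fazkifuzas.
Vowel harmony: no change.
Vowel deletion: no change.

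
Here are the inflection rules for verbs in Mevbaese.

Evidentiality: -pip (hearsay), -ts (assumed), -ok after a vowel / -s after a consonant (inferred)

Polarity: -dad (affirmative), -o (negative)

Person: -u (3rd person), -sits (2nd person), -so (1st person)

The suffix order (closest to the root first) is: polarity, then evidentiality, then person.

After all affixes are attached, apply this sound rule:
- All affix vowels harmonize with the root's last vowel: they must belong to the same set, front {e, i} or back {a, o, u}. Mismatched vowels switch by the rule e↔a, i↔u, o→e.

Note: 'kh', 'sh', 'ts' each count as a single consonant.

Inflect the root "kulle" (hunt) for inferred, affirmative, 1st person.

Attach polarity affirmative -dad → kulledad.
Attach evidentiality inferred -s (after consonant 'd') → kulledads.
Attach person 1st person -so → kulledadsso.
Apply vowel harmony: kulledadsso → kullededsse.

kullededsse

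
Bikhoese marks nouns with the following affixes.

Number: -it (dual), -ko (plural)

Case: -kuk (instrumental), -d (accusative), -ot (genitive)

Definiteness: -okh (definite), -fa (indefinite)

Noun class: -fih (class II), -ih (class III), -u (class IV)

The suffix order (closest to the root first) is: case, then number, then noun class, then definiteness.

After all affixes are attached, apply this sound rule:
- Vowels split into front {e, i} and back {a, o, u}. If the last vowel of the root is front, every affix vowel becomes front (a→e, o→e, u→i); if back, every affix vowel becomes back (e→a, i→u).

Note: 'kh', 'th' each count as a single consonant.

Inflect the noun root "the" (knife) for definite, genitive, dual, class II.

theetitfihekh

Attach case genitive -ot → theot.
Attach number dual -it → theotit.
Attach noun class class II -fih → theotitfih.
Attach definiteness definite -okh → theotitfihokh.
Apply vowel harmony: theotitfihokh → theetitfihekh.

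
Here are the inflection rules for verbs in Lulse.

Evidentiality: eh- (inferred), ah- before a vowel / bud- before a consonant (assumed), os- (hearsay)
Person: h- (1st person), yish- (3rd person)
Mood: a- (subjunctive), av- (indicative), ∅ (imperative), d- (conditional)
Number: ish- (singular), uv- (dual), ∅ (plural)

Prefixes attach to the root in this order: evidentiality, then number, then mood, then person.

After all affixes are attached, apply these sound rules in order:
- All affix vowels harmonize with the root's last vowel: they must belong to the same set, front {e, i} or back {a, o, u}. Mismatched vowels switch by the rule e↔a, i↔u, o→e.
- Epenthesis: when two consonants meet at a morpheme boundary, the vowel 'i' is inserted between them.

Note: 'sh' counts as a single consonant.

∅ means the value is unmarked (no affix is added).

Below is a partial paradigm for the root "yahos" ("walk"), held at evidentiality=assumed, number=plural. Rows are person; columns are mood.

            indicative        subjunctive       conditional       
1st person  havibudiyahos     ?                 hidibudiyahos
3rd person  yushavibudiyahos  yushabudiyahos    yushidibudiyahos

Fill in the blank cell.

Attach evidentiality assumed bud- (before consonant 'y') → budyahos.
number = plural: zero marking, form stays budyahos.
Attach mood subjunctive a- → abudyahos.
Attach person 1st person h- → habudyahos.
Vowel harmony: no change.
Apply epenthesis: habudyahos → habudiyahos.

habudiyahos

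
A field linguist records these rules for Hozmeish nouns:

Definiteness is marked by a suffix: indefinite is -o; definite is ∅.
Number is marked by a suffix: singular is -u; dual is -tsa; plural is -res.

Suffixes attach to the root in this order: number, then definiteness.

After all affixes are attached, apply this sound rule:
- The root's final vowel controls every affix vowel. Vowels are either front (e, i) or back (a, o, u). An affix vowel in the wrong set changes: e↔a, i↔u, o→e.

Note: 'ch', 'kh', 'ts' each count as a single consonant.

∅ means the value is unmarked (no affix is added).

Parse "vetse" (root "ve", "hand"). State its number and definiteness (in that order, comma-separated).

dual, definite

Segment: ve-tsa.
number: -tsa → dual.
definiteness: ∅ → definite.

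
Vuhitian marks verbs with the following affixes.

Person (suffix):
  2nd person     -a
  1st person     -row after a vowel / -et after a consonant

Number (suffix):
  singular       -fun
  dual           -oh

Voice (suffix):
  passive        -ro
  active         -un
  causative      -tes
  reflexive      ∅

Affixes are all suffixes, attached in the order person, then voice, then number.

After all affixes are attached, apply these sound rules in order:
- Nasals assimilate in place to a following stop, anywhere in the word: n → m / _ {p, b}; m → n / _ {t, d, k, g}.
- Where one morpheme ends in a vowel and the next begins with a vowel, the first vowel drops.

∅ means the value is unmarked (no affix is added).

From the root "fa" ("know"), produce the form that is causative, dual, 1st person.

Attach person 1st person -row (after vowel 'a') → farow.
Attach voice causative -tes → farowtes.
Attach number dual -oh → farowtesoh.
Nasal assimilation: no change.
Vowel deletion: no change.

farowtesoh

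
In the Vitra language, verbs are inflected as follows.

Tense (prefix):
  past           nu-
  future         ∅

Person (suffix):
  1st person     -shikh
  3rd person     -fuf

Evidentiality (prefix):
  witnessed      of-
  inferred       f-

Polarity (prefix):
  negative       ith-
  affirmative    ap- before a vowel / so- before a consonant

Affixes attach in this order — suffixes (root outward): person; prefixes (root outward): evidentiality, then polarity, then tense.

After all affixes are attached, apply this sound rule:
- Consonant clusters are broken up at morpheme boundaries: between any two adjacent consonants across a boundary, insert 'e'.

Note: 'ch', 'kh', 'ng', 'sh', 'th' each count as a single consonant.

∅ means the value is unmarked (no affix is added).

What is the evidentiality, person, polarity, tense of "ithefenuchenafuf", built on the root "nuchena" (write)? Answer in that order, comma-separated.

inferred, 3rd person, negative, future

Segment: ith-f-nuchena-fuf.
evidentiality: f- → inferred.
person: -fuf → 3rd person.
polarity: ith- → negative.
tense: ∅ → future.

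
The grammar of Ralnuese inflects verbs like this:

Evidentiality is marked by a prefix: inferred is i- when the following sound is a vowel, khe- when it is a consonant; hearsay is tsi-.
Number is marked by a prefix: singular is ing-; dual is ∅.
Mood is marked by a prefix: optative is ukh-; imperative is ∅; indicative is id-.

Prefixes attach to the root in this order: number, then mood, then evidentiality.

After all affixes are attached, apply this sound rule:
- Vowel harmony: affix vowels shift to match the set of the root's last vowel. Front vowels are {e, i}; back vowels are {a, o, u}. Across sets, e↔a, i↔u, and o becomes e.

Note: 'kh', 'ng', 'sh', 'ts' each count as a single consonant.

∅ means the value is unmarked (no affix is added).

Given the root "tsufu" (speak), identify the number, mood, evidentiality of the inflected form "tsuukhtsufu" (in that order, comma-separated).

dual, optative, hearsay

Segment: tsi-ukh-tsufu.
number: ∅ → dual.
mood: ukh- → optative.
evidentiality: tsi- → hearsay.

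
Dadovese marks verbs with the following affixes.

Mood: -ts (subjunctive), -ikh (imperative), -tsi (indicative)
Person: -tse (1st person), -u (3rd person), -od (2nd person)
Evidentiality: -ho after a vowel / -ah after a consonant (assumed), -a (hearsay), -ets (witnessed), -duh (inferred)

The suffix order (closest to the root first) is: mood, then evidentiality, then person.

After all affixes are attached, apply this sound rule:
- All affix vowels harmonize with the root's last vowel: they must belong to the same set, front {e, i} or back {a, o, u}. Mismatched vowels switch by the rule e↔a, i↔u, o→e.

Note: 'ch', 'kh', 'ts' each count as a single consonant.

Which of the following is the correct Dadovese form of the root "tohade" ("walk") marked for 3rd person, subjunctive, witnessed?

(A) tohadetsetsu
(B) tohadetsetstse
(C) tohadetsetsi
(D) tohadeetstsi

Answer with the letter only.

Attach mood subjunctive -ts → tohadets.
Attach evidentiality witnessed -ets → tohadetsets.
Attach person 3rd person -u → tohadetsetsu.
Apply vowel harmony: tohadetsetsu → tohadetsetsi.
So the correct form is tohadetsetsi, option (C).
(D) tohadeetstsi is wrong: it has the affixes in the wrong order.
(B) tohadetsetstse is wrong: it uses 1st person instead of 3rd person for person.
(A) tohadetsetsu is wrong: it fails to apply the sound rule(s).

C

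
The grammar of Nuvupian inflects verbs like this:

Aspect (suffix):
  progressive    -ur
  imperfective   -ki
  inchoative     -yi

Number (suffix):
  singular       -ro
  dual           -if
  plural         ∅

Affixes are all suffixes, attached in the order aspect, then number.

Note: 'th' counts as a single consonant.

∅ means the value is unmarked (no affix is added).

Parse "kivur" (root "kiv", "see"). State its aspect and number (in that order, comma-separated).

Segment: kiv-ur.
aspect: -ur → progressive.
number: ∅ → plural.

progressive, plural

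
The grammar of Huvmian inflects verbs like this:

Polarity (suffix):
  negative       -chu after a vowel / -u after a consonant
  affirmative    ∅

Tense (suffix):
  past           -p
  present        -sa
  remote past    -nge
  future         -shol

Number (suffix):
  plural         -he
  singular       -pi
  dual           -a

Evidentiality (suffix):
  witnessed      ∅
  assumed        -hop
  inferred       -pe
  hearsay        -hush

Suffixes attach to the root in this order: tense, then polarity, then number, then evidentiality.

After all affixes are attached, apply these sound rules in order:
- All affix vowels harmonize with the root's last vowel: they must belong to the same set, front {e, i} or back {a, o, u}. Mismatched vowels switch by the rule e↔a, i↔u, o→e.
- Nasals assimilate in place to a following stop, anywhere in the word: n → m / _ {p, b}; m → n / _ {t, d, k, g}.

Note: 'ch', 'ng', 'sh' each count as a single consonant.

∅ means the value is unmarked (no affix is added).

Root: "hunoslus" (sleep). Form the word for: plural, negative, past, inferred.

Attach tense past -p → hunoslusp.
Attach polarity negative -u (after consonant 'p') → hunosluspu.
Attach number plural -he → hunosluspuhe.
Attach evidentiality inferred -pe → hunosluspuhepe.
Apply vowel harmony: hunosluspuhepe → hunosluspuhapa.
Nasal assimilation: no change.

hunosluspuhapa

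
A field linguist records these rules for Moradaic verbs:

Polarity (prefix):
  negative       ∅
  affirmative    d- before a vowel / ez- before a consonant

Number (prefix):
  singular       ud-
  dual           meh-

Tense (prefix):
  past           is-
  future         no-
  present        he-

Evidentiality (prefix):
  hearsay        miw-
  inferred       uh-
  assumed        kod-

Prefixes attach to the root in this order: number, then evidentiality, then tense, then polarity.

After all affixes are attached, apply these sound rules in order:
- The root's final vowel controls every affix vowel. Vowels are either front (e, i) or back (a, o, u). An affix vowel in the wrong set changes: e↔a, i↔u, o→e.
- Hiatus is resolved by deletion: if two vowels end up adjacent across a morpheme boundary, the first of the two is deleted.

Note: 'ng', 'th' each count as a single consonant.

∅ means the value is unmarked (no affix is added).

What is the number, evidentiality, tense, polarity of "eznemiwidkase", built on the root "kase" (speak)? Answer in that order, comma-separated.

Segment: ez-no-miw-ud-kase.
number: ud- → singular.
evidentiality: miw- → hearsay.
tense: no- → future.
polarity: d/ez- → affirmative.

singular, hearsay, future, affirmative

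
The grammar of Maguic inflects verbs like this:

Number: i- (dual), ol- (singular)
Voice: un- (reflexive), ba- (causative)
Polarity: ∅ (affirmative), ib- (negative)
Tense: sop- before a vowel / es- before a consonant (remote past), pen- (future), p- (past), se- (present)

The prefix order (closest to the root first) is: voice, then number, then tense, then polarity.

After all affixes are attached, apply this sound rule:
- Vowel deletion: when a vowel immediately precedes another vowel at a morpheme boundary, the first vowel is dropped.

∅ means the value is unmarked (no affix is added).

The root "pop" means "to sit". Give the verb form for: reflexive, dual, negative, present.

Attach voice reflexive un- → unpop.
Attach number dual i- → iunpop.
Attach tense present se- → seiunpop.
Attach polarity negative ib- → ibseiunpop.
Apply vowel deletion: ibseiunpop → ibsunpop.

ibsunpop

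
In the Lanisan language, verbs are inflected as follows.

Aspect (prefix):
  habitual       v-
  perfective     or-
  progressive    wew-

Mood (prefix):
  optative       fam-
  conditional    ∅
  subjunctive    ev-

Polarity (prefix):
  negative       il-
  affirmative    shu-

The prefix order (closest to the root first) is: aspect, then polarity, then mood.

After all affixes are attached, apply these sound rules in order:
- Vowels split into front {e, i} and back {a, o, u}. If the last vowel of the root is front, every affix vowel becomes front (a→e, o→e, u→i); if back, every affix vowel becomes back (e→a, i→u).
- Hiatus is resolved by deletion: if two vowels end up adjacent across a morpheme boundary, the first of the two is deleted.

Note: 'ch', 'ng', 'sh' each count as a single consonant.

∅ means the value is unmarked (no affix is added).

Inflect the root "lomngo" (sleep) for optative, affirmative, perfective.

famshorlomngo

Attach aspect perfective or- → orlomngo.
Attach polarity affirmative shu- → shuorlomngo.
Attach mood optative fam- → famshuorlomngo.
Vowel harmony: no change.
Apply vowel deletion: famshuorlomngo → famshorlomngo.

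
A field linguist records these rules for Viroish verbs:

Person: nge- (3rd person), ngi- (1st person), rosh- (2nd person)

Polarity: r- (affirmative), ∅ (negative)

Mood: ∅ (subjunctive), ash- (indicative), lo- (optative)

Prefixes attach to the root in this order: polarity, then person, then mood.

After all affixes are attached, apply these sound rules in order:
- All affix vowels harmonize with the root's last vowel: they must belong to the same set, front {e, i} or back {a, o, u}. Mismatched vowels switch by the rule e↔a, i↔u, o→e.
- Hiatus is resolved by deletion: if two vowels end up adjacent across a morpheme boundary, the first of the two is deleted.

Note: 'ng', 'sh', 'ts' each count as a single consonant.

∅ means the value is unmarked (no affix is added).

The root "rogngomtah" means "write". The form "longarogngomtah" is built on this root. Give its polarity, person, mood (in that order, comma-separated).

Segment: lo-nge-rogngomtah.
polarity: ∅ → negative.
person: nge- → 3rd person.
mood: lo- → optative.

negative, 3rd person, optative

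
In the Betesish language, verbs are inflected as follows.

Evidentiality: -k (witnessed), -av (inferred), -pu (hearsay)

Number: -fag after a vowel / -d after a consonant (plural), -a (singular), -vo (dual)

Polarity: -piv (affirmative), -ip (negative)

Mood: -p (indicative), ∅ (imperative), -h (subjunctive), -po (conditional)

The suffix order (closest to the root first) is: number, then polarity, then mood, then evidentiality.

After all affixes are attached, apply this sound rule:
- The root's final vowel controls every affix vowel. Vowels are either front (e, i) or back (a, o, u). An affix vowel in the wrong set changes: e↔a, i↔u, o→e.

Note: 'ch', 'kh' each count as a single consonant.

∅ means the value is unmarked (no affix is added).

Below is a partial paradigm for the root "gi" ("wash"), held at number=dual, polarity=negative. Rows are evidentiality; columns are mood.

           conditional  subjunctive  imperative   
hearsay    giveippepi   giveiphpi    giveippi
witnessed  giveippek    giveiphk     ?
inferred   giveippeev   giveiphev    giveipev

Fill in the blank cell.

Attach number dual -vo → givo.
Attach polarity negative -ip → givoip.
mood = imperative: zero marking, form stays givoip.
Attach evidentiality witnessed -k → givoipk.
Apply vowel harmony: givoipk → giveipk.

giveipk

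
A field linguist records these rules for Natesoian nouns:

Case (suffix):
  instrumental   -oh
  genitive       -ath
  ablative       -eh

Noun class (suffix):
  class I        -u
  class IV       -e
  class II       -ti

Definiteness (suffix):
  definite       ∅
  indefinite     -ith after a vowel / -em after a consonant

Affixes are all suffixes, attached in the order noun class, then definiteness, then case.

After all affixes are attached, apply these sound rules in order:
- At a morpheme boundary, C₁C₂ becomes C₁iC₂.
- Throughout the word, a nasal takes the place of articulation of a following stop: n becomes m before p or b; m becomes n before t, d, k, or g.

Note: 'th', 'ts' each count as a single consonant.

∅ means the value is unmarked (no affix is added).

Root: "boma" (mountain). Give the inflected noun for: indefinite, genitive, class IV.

Attach noun class class IV -e → bomae.
Attach definiteness indefinite -ith (after vowel 'e') → bomaeith.
Attach case genitive -ath → bomaeithath.
Epenthesis: no change.
Nasal assimilation: no change.

bomaeithath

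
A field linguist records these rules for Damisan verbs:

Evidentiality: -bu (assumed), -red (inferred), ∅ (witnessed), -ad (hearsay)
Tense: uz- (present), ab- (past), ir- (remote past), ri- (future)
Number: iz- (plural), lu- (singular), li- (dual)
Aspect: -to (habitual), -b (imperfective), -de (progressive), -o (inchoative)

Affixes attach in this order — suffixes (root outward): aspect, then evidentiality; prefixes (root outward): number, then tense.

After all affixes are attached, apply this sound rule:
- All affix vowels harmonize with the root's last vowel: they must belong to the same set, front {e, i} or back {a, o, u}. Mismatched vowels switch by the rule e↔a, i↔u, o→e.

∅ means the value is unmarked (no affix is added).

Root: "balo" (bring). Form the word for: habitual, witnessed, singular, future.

rulubaloto

Attach number singular lu- → lubalo.
Attach aspect habitual -to → lubaloto.
evidentiality = witnessed: zero marking, form stays lubaloto.
Attach tense future ri- → rilubaloto.
Apply vowel harmony: rilubaloto → rulubaloto.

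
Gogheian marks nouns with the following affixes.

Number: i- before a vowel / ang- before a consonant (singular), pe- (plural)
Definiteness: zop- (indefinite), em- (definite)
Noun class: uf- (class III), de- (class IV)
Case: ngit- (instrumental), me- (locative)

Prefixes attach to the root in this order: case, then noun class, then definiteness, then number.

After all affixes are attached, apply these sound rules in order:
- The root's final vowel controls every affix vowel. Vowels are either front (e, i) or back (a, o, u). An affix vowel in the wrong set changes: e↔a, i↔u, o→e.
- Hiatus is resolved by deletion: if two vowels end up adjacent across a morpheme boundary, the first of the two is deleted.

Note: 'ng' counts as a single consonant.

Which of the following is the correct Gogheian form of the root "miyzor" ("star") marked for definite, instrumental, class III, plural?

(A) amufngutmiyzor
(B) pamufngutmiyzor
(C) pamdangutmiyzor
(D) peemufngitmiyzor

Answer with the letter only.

Attach case instrumental ngit- → ngitmiyzor.
Attach noun class class III uf- → ufngitmiyzor.
Attach definiteness definite em- → emufngitmiyzor.
Attach number plural pe- → peemufngitmiyzor.
Apply vowel harmony: peemufngitmiyzor → paamufngutmiyzor.
Apply vowel deletion: paamufngutmiyzor → pamufngutmiyzor.
So the correct form is pamufngutmiyzor, option (B).
(A) amufngutmiyzor is wrong: it uses singular instead of plural for number.
(D) peemufngitmiyzor is wrong: it fails to apply the sound rule(s).
(C) pamdangutmiyzor is wrong: it uses class IV instead of class III for noun class.

B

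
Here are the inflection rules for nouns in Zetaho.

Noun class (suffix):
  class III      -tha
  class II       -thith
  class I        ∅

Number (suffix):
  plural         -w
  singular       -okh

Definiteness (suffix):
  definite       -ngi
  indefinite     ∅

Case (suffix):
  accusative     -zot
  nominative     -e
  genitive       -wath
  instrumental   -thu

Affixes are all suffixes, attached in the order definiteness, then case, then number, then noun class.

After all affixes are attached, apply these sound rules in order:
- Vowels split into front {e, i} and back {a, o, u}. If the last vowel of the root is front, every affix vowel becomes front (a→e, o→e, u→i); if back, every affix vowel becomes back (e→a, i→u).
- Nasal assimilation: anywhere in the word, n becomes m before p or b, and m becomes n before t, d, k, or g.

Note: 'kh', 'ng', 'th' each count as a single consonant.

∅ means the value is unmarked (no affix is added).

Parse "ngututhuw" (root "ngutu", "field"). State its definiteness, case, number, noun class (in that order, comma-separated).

indefinite, instrumental, plural, class I

Segment: ngutu-thu-w.
definiteness: ∅ → indefinite.
case: -thu → instrumental.
number: -w → plural.
noun class: ∅ → class I.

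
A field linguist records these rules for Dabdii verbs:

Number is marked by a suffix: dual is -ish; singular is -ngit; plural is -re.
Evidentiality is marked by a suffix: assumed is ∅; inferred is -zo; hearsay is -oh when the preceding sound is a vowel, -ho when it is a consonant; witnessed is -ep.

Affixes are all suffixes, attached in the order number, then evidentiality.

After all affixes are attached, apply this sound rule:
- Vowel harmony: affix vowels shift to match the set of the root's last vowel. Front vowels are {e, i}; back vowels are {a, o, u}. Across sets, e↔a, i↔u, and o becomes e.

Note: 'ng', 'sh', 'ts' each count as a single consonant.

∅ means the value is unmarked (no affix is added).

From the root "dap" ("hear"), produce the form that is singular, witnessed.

dapngutap

Attach number singular -ngit → dapngit.
Attach evidentiality witnessed -ep → dapngitep.
Apply vowel harmony: dapngitep → dapngutap.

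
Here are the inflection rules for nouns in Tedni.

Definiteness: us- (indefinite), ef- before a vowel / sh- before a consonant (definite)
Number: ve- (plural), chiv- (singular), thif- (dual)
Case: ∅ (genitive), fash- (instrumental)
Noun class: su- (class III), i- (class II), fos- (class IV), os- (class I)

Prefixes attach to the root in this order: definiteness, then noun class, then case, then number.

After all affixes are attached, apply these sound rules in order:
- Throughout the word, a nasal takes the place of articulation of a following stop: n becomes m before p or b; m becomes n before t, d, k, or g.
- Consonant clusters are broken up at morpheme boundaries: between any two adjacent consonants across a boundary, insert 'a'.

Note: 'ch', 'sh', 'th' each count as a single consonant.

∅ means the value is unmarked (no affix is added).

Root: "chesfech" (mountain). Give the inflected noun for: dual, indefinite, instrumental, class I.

Attach definiteness indefinite us- → uschesfech.
Attach noun class class I os- → osuschesfech.
Attach case instrumental fash- → fashosuschesfech.
Attach number dual thif- → thiffashosuschesfech.
Nasal assimilation: no change.
Apply epenthesis: thiffashosuschesfech → thifafashosusachesfech.

thifafashosusachesfech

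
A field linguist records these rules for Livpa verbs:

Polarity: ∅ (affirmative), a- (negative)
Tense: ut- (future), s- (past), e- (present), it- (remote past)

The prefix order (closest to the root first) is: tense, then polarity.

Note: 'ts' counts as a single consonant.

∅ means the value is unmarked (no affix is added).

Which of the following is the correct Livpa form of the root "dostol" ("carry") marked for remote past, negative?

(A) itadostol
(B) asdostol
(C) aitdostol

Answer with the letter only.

C

Attach tense remote past it- → itdostol.
Attach polarity negative a- → aitdostol.
So the correct form is aitdostol, option (C).
(B) asdostol is wrong: it uses past instead of remote past for tense.
(A) itadostol is wrong: it has the affixes in the wrong order.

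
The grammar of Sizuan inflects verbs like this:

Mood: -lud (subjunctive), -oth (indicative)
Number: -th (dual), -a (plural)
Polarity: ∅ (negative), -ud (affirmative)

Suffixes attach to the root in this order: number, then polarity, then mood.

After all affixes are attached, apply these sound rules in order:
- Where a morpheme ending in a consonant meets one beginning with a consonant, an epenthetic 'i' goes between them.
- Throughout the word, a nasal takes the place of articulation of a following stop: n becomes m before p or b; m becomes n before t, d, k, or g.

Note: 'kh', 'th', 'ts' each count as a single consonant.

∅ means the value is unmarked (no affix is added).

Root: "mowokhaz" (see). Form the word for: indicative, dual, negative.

Attach number dual -th → mowokhazth.
polarity = negative: zero marking, form stays mowokhazth.
Attach mood indicative -oth → mowokhazthoth.
Apply epenthesis: mowokhazthoth → mowokhazithoth.
Nasal assimilation: no change.

mowokhazithoth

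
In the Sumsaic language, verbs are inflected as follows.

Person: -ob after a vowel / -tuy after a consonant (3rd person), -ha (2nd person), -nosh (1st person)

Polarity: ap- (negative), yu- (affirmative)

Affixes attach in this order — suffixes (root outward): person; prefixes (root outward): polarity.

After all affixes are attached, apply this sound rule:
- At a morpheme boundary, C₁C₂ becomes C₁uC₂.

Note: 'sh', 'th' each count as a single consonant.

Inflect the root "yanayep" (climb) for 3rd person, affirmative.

Attach person 3rd person -tuy (after consonant 'p') → yanayeptuy.
Attach polarity affirmative yu- → yuyanayeptuy.
Apply epenthesis: yuyanayeptuy → yuyanayeputuy.

yuyanayeputuy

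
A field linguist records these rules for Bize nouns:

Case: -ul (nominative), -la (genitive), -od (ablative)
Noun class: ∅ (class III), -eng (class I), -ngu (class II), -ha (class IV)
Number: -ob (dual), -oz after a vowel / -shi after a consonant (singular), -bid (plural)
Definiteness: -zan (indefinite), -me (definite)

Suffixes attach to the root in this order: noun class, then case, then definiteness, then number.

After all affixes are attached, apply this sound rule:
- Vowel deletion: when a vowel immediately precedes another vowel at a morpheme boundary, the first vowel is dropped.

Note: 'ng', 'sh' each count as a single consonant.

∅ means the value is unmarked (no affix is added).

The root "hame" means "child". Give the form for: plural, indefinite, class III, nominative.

hamulzanbid

noun class = class III: zero marking, form stays hame.
Attach case nominative -ul → hameul.
Attach definiteness indefinite -zan → hameulzan.
Attach number plural -bid → hameulzanbid.
Apply vowel deletion: hameulzanbid → hamulzanbid.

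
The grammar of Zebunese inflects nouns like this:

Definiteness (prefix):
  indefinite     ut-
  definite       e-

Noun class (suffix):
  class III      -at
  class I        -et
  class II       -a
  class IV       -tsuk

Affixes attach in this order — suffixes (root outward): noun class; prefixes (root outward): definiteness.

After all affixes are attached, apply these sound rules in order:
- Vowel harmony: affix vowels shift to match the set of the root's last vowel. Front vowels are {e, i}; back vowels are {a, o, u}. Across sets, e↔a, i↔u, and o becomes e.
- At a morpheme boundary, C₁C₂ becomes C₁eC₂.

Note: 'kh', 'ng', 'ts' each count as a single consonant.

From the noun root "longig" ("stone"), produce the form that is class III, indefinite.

Attach noun class class III -at → longigat.
Attach definiteness indefinite ut- → utlongigat.
Apply vowel harmony: utlongigat → itlongiget.
Apply epenthesis: itlongiget → itelongiget.

itelongiget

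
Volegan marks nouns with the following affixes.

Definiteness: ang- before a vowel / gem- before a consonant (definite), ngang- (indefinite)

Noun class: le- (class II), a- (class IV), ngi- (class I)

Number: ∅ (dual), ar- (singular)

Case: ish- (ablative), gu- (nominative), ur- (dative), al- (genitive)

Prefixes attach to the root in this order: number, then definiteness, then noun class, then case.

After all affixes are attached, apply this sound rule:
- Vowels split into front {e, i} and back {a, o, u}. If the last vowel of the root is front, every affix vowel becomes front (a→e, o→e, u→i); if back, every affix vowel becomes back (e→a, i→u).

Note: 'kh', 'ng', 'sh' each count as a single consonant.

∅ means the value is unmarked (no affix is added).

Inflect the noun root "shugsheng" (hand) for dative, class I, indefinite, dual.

number = dual: zero marking, form stays shugsheng.
Attach definiteness indefinite ngang- → ngangshugsheng.
Attach noun class class I ngi- → ngingangshugsheng.
Attach case dative ur- → urngingangshugsheng.
Apply vowel harmony: urngingangshugsheng → irngingengshugsheng.

irngingengshugsheng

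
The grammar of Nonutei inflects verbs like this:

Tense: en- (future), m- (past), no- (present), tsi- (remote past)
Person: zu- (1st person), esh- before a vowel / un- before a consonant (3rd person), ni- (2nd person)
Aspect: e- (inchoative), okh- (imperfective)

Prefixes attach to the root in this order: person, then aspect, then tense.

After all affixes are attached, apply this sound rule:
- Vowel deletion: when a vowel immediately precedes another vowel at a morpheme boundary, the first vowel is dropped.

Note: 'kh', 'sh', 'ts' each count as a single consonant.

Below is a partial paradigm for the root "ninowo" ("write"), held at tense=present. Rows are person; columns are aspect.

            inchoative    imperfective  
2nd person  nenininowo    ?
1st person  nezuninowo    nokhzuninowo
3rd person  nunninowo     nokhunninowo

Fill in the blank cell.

nokhnininowo

Attach person 2nd person ni- → nininowo.
Attach aspect imperfective okh- → okhnininowo.
Attach tense present no- → nookhnininowo.
Apply vowel deletion: nookhnininowo → nokhnininowo.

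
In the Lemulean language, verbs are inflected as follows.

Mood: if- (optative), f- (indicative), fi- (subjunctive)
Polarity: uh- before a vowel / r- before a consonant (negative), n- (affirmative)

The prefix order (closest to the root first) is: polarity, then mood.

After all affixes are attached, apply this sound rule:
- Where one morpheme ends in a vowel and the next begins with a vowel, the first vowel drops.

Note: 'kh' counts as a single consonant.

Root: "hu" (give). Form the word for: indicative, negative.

frhu

Attach polarity negative r- (before consonant 'h') → rhu.
Attach mood indicative f- → frhu.
Vowel deletion: no change.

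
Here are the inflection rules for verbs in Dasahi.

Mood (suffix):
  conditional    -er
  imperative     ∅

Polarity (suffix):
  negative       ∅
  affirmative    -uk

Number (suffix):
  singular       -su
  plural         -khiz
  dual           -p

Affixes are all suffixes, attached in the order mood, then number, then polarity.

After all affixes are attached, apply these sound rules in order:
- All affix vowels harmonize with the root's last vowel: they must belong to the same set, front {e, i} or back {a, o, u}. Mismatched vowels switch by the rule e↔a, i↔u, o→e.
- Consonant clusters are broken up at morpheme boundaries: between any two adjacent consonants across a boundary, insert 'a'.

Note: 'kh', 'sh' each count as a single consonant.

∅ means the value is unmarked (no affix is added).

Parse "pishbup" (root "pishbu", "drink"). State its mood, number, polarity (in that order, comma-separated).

imperative, dual, negative

Segment: pishbu-p.
mood: ∅ → imperative.
number: -p → dual.
polarity: ∅ → negative.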